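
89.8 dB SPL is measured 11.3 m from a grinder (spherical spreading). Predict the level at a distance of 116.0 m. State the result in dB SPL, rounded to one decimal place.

69.6 dB SPL

Point-source attenuation: ΔL = 20·log₁₀(r₂/r₁) = 20·log₁₀(116.0/11.3) = 20.228 dB.
L₂ = 89.8 − 20·log₁₀(116.0/11.3) = 89.8 − 20.228 = 69.57 dB SPL.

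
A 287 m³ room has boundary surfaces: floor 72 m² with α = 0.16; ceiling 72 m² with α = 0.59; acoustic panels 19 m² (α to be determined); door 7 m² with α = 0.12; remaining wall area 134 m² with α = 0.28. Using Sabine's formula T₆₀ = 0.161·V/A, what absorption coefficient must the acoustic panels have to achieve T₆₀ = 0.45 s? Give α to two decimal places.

0.54

A = 0.161·V/T₆₀ = 0.161·287/0.45 = 102.68 m² sabins.
Absorption from the other surfaces = 72·0.16 + 72·0.59 + 7·0.12 + 134·0.28 = 92.36 m², so the acoustic panels must supply 10.32 m² over 19 m².
α = 10.32/19 = 0.543.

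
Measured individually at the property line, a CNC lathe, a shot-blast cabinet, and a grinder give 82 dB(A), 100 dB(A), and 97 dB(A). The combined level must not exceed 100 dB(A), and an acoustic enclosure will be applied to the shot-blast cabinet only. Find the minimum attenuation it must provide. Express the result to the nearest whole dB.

The untreated sources together contribute 10^(82/10) + 10^(97/10) = 5.170e+09, i.e. 97.14 dB(A).
The limit corresponds to 10^(100/10) = 1.000e+10; subtracting the fixed part leaves 4.830e+09 for the shot-blast cabinet, i.e. 96.84 dB(A).
Required insertion loss = 100 − 96.84 = 3.16 dB.

3 dB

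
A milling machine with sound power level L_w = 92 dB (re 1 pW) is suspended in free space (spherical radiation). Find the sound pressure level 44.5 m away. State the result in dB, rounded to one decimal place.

48.0 dB

Free-field spherical radiation: L_p = L_w − 10·log₁₀(4π·r²), r = 44.5 m.
4π·r² = 2.488e+04 m², 10·log₁₀ of that is 43.959 dB.
L_p = 92 − 43.959 = 48.04 dB.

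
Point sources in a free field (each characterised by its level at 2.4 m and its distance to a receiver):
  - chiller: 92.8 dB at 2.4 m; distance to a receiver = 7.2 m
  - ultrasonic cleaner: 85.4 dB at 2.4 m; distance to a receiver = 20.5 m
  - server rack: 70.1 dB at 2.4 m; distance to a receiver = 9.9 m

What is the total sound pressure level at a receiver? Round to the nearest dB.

First find each source's level at the receiver (point-source: −20·log₁₀(r/r_ref)), then combine on an intensity basis.
chiller: 92.8 − 20·log₁₀(7.2/2.4) = 92.8 − 9.54 = 83.26 dB.
ultrasonic cleaner: 85.4 − 20·log₁₀(20.5/2.4) = 85.4 − 18.63 = 66.77 dB.
server rack: 70.1 − 20·log₁₀(9.9/2.4) = 70.1 − 12.31 = 57.79 dB.
Σ 10^(L/10) = 2.171e+08 → L_total = 10·log₁₀(2.171e+08) = 83.37 dB.

83 dB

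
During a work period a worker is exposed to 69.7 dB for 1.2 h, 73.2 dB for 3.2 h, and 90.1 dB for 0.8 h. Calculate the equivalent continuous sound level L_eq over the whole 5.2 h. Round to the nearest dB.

L_eq = 10·log₁₀[(1/T)·Σ tᵢ·10^(Lᵢ/10)] with T = 5.2 h.
Σ tᵢ·10^(Lᵢ/10) = 1.2·10^(69.7/10) + 3.2·10^(73.2/10) + 0.8·10^(90.1/10) = 8.967e+08.
L_eq = 10·log₁₀(8.967e+08/5.2) = 82.37 dB.

82 dB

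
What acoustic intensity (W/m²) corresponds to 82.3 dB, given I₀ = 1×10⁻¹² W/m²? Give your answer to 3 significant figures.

I = I₀·10^(L/10) = 10⁻¹² × 10^(82.3/10) = 10^(-3.770).

0.000170 W/m²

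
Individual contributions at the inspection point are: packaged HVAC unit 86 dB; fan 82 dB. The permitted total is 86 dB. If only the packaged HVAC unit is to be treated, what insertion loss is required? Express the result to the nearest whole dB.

2 dB

Everything except the packaged HVAC unit sums to 10^(82/10) = 1.585e+08 in linear terms, 82.00 dB.
To meet 86 dB overall, the treated packaged HVAC unit may contribute at most 10^(86/10) − 1.585e+08 = 2.396e+08, i.e. 83.80 dB.
Required insertion loss = 86 − 83.80 = 2.20 dB.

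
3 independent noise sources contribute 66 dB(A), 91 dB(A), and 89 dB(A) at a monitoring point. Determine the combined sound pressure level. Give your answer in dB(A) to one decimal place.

93.1 dB(A)

Incoherent sources combine by intensity addition: L_total = 10·log₁₀(Σ 10^(L_i/10)).
Σ 10^(L/10) = 10^(66/10) + 10^(91/10) + 10^(89/10) = 2.057e+09.
L_total = 10·log₁₀(2.057e+09) = 93.13 dB(A).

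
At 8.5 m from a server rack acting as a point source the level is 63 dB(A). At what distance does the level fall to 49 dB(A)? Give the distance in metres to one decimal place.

The 14.0 dB drop corresponds to a distance ratio of 10^(14.0/20) for a point source.
r₂ = 8.5·10^((63−49)/20) = 8.5·10^(14.0/20) = 42.60 m.

42.6 m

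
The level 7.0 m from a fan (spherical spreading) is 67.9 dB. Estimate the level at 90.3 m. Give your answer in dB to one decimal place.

Spherical spreading from a point source gives a 20·log₁₀(r₂/r₁) drop.
L₂ = 67.9 − 20·log₁₀(90.3/7.0) = 67.9 − 22.212 = 45.69 dB.

45.7 dB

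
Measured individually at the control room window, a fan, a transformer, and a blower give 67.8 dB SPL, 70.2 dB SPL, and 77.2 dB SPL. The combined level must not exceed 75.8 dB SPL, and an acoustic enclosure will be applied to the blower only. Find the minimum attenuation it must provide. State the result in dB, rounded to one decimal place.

The untreated sources together contribute 10^(67.8/10) + 10^(70.2/10) = 1.650e+07, i.e. 72.17 dB SPL.
To meet 75.8 dB SPL overall, the treated blower may contribute at most 10^(75.8/10) − 1.650e+07 = 2.152e+07, i.e. 73.33 dB SPL.
Required insertion loss = 77.2 − 73.33 = 3.87 dB.

3.9 dB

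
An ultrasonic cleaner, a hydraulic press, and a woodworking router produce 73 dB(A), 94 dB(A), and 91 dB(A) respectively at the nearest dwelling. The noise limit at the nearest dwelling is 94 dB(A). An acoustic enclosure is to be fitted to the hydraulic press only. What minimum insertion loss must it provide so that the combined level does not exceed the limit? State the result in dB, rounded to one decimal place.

3.1 dB

Everything except the hydraulic press sums to 10^(73/10) + 10^(91/10) = 1.279e+09 in linear terms, 91.07 dB(A).
To meet 94 dB(A) overall, the treated hydraulic press may contribute at most 10^(94/10) − 1.279e+09 = 1.233e+09, i.e. 90.91 dB(A).
So the hydraulic press must be reduced from 94 to 90.91 dB(A): IL = 3.09 dB.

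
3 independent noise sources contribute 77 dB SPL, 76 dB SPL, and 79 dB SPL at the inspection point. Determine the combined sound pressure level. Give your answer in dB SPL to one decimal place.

For uncorrelated sources the intensities add, so convert each level to linear form, sum, and take 10·log₁₀ of the total.
Σ 10^(L/10) = 10^(77/10) + 10^(76/10) + 10^(79/10) = 1.694e+08.
L_total = 10·log₁₀(1.694e+08) = 82.29 dB SPL.

82.3 dB SPL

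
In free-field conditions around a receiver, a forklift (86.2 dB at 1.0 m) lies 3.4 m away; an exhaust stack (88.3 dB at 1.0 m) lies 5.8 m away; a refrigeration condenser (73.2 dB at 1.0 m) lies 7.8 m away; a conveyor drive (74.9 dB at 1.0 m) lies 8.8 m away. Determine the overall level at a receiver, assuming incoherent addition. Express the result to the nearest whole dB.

Apply inverse-square spreading to bring every level to the receiver, then sum 10^(L/10).
forklift: 86.2 − 20·log₁₀(3.4/1.0) = 86.2 − 10.63 = 75.57 dB.
exhaust stack: 88.3 − 20·log₁₀(5.8/1.0) = 88.3 − 15.27 = 73.03 dB.
refrigeration condenser: 73.2 − 20·log₁₀(7.8/1.0) = 73.2 − 17.84 = 55.36 dB.
conveyor drive: 74.9 − 20·log₁₀(8.8/1.0) = 74.9 − 18.89 = 56.01 dB.
Σ 10^(L/10) = 5.690e+07 → L_total = 10·log₁₀(5.690e+07) = 77.55 dB.

78 dB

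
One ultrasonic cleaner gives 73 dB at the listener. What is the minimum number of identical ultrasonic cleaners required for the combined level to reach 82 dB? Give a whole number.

The shortfall is 82 − 73 = 9.0 dB, and N units add 10·log₁₀ N, so need 10·log₁₀ N ≥ 9.0.
N ≥ 10^(9.0/10) = 7.943, so N = 8.

8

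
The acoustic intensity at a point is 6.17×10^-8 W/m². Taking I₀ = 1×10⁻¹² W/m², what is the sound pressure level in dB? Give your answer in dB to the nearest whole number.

48 dB

Dividing by I₀ shifts the exponent by 12: I/I₀ = 6.17×10^4.
L = 10·(0.7903 + 4) = 47.90 dB.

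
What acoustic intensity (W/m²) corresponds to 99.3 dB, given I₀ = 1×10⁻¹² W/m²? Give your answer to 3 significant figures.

0.00851 W/m²

I = I₀·10^(L/10) = 10⁻¹² × 10^(99.3/10) = 10^(-2.070).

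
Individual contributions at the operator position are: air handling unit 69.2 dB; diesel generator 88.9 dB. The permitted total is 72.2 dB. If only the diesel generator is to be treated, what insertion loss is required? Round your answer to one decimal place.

19.7 dB

The untreated sources together contribute 10^(69.2/10) = 8.318e+06, i.e. 69.20 dB.
To meet 72.2 dB overall, the treated diesel generator may contribute at most 10^(72.2/10) − 8.318e+06 = 8.278e+06, i.e. 69.18 dB.
So the diesel generator must be reduced from 88.9 to 69.18 dB: IL = 19.72 dB.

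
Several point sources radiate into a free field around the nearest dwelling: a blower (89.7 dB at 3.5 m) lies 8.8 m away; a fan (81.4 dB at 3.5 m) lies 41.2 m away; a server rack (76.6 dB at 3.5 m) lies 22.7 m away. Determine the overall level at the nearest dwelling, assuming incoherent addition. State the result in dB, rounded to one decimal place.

81.8 dB

Apply inverse-square spreading to bring every level to the receiver, then sum 10^(L/10).
blower: 89.7 − 20·log₁₀(8.8/3.5) = 89.7 − 8.01 = 81.69 dB.
fan: 81.4 − 20·log₁₀(41.2/3.5) = 81.4 − 21.42 = 59.98 dB.
server rack: 76.6 − 20·log₁₀(22.7/3.5) = 76.6 − 16.24 = 60.36 dB.
Σ 10^(L/10) = 1.497e+08 → L_total = 10·log₁₀(1.497e+08) = 81.75 dB.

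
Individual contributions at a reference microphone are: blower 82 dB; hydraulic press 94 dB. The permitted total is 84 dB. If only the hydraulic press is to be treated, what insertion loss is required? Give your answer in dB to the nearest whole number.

Everything except the hydraulic press sums to 10^(82/10) = 1.585e+08 in linear terms, 82.00 dB.
To meet 84 dB overall, the treated hydraulic press may contribute at most 10^(84/10) − 1.585e+08 = 9.270e+07, i.e. 79.67 dB.
So the hydraulic press must be reduced from 94 to 79.67 dB: IL = 14.33 dB.

14 dB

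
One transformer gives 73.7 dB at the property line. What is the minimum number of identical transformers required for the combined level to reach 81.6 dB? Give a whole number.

7

The shortfall is 81.6 − 73.7 = 7.9 dB, and N units add 10·log₁₀ N, so need 10·log₁₀ N ≥ 7.9.
N ≥ 10^(7.9/10) = 6.166, so N = 7.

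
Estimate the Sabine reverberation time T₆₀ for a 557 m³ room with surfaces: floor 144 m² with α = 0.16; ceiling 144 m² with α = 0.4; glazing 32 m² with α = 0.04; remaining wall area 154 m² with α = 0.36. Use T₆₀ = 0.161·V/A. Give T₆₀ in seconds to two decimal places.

0.65 s

Summing Sᵢαᵢ: 144·0.16 + 144·0.4 + 32·0.04 + 154·0.36 = 137.36 m².
T₆₀ = 0.161 × 557 / 137.36 = 0.653 s.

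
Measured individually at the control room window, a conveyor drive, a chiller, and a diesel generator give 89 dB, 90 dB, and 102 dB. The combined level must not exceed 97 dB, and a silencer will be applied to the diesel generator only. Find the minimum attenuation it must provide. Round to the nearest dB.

7 dB

Everything except the diesel generator sums to 10^(89/10) + 10^(90/10) = 1.794e+09 in linear terms, 92.54 dB.
To meet 97 dB overall, the treated diesel generator may contribute at most 10^(97/10) − 1.794e+09 = 3.218e+09, i.e. 95.08 dB.
Required insertion loss = 102 − 95.08 = 6.92 dB.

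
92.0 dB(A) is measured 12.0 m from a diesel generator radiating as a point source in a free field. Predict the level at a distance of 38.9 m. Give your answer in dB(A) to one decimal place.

For a point source, L₂ = L₁ − 20·log₁₀(r₂/r₁).
L₂ = 92.0 − 20·log₁₀(38.9/12.0) = 92.0 − 10.215 = 81.78 dB(A).

81.8 dB(A)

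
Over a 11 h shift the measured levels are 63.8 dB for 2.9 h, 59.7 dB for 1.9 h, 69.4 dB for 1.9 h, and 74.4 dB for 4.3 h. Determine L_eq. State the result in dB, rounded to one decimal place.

Weight each interval's intensity by its duration and average over T = 11 h:
Σ tᵢ·10^(Lᵢ/10) = 2.9·10^(63.8/10) + 1.9·10^(59.7/10) + 1.9·10^(69.4/10) + 4.3·10^(74.4/10) = 1.437e+08.
L_eq = 10·log₁₀(1.437e+08/11) = 71.16 dB.

71.2 dB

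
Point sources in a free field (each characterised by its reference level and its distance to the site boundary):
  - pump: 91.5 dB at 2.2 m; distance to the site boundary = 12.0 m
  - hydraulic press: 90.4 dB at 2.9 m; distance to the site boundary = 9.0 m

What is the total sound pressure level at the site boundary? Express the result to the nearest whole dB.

82 dB

Apply inverse-square spreading to bring every level to the receiver, then sum 10^(L/10).
pump: 91.5 − 20·log₁₀(12.0/2.2) = 91.5 − 14.74 = 76.76 dB.
hydraulic press: 90.4 − 20·log₁₀(9.0/2.9) = 90.4 − 9.84 = 80.56 dB.
Σ 10^(L/10) = 1.613e+08 → L_total = 10·log₁₀(1.613e+08) = 82.08 dB.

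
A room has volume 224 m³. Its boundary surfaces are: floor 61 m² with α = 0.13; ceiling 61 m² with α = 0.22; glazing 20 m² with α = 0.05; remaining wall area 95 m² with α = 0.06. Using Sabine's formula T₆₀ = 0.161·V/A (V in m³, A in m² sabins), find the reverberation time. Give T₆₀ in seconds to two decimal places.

A = Σ Sᵢαᵢ = 61·0.13 + 61·0.22 + 20·0.05 + 95·0.06 = 28.05 m².
T₆₀ = 0.161·V/A = 0.161·224/28.05 = 1.286 s.

1.29 s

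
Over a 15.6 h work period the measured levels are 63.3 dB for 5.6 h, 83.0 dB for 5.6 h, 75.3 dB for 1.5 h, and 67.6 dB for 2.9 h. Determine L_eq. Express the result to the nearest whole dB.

79 dB

The energy average is taken in the linear domain: L_eq = 10·log₁₀[(Σ tᵢ·10^(Lᵢ/10))/T], T = 15.6 h.
Σ tᵢ·10^(Lᵢ/10) = 5.6·10^(63.3/10) + 5.6·10^(83.0/10) + 1.5·10^(75.3/10) + 2.9·10^(67.6/10) = 1.197e+09.
L_eq = 10·log₁₀(1.197e+09/15.6) = 78.85 dB.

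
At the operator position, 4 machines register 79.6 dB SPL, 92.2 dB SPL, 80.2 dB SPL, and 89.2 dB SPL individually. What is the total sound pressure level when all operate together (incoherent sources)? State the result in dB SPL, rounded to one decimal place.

Incoherent sources combine by intensity addition: L_total = 10·log₁₀(Σ 10^(L_i/10)).
Σ 10^(L/10) = 10^(79.6/10) + 10^(92.2/10) + 10^(80.2/10) + 10^(89.2/10) = 2.687e+09.
L_total = 10·log₁₀(2.687e+09) = 94.29 dB SPL.

94.3 dB SPL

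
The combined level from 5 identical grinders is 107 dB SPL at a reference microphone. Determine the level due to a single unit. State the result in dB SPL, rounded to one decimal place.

For N identical incoherent sources L_total = L₁ + 10·log₁₀ N, so L₁ = 107 − 10·log₁₀(5) = 107 − 6.990.

100.0 dB SPL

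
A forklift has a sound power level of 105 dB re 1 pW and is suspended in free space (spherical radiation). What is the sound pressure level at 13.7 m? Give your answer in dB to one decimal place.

L_p = L_w − 10·log₁₀(4π·r²) with r = 13.7 m.
4π·r² = 2359 m², 10·log₁₀ of that is 33.727 dB.
L_p = 105 − 33.727 = 71.27 dB.

71.3 dB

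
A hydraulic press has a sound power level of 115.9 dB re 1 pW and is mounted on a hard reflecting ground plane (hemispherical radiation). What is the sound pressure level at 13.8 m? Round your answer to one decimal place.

L_p = L_w − 10·log₁₀(2π·r²) with r = 13.8 m.
2π·r² = 1197 m², 10·log₁₀ of that is 30.779 dB.
L_p = 115.9 − 30.779 = 85.12 dB.

85.1 dB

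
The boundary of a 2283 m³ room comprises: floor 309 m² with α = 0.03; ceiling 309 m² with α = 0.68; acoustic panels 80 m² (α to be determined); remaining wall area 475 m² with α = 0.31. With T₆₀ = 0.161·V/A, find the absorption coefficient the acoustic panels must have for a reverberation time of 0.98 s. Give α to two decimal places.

0.11

From T₆₀ = 0.161·V/A, the target T₆₀ = 0.98 s needs A = 0.161·2283/0.98 = 375.06 m².
Absorption from the other surfaces = 309·0.03 + 309·0.68 + 475·0.31 = 366.64 m², so the acoustic panels must supply 8.42 m² over 80 m².
α = 8.42/80 = 0.105.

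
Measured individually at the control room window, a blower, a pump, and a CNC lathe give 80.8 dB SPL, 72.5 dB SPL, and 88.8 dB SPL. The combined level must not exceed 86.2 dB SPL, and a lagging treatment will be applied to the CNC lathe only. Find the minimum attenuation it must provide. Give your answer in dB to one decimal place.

4.3 dB

The untreated sources together contribute 10^(80.8/10) + 10^(72.5/10) = 1.380e+08, i.e. 81.40 dB SPL.
The limit corresponds to 10^(86.2/10) = 4.169e+08; subtracting the fixed part leaves 2.789e+08 for the CNC lathe, i.e. 84.45 dB SPL.
So the CNC lathe must be reduced from 88.8 to 84.45 dB SPL: IL = 4.35 dB.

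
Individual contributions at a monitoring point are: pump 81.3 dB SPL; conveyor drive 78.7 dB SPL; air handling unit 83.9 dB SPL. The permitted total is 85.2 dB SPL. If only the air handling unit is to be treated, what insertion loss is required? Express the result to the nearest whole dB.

Everything except the air handling unit sums to 10^(81.3/10) + 10^(78.7/10) = 2.090e+08 in linear terms, 83.20 dB SPL.
The limit corresponds to 10^(85.2/10) = 3.311e+08; subtracting the fixed part leaves 1.221e+08 for the air handling unit, i.e. 80.87 dB SPL.
So the air handling unit must be reduced from 83.9 to 80.87 dB SPL: IL = 3.03 dB.

3 dB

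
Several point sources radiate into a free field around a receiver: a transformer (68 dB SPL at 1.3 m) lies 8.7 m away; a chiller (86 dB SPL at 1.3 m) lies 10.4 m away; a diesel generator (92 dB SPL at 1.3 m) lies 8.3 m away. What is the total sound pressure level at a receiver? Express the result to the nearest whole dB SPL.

77 dB SPL

First find each source's level at the receiver (point-source: −20·log₁₀(r/r_ref)), then combine on an intensity basis.
transformer: 68 − 20·log₁₀(8.7/1.3) = 68 − 16.51 = 51.49 dB SPL.
chiller: 86 − 20·log₁₀(10.4/1.3) = 86 − 18.06 = 67.94 dB SPL.
diesel generator: 92 − 20·log₁₀(8.3/1.3) = 92 − 16.10 = 75.90 dB SPL.
Σ 10^(L/10) = 4.524e+07 → L_total = 10·log₁₀(4.524e+07) = 76.56 dB SPL.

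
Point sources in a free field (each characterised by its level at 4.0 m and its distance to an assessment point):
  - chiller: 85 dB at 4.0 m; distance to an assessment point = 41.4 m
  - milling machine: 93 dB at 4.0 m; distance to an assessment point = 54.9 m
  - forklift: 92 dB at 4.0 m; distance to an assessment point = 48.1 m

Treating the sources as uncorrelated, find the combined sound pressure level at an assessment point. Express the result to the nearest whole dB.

Propagate each source to the receiver with L = L_ref − 20·log₁₀(r/r_ref), then add intensities.
chiller: 85 − 20·log₁₀(41.4/4.0) = 85 − 20.30 = 64.70 dB.
milling machine: 93 − 20·log₁₀(54.9/4.0) = 93 − 22.75 = 70.25 dB.
forklift: 92 − 20·log₁₀(48.1/4.0) = 92 − 21.60 = 70.40 dB.
Σ 10^(L/10) = 2.450e+07 → L_total = 10·log₁₀(2.450e+07) = 73.89 dB.

74 dB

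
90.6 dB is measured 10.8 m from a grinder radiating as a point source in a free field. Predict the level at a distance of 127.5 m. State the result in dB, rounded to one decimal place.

69.2 dB

Point-source attenuation: ΔL = 20·log₁₀(r₂/r₁) = 20·log₁₀(127.5/10.8) = 21.442 dB.
L₂ = 90.6 − 20·log₁₀(127.5/10.8) = 90.6 − 21.442 = 69.16 dB.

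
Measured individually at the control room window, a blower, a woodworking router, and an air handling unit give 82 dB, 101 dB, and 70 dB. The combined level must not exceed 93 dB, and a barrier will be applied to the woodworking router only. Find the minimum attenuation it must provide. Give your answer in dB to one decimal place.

8.4 dB

Fixed contribution from the other sources: Σ 10^(L/10) = 10^(82/10) + 10^(70/10) = 1.685e+08 (82.27 dB).
To meet 93 dB overall, the treated woodworking router may contribute at most 10^(93/10) − 1.685e+08 = 1.827e+09, i.e. 92.62 dB.
Required insertion loss = 101 − 92.62 = 8.38 dB.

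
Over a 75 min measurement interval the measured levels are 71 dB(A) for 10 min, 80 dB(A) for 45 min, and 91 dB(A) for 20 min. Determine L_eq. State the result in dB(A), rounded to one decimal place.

L_eq = 10·log₁₀[(1/T)·Σ tᵢ·10^(Lᵢ/10)] with T = 75 min.
Σ tᵢ·10^(Lᵢ/10) = 10·10^(71/10) + 45·10^(80/10) + 20·10^(91/10) = 2.980e+10.
L_eq = 10·log₁₀(2.980e+10/75) = 85.99 dB(A).

86.0 dB(A)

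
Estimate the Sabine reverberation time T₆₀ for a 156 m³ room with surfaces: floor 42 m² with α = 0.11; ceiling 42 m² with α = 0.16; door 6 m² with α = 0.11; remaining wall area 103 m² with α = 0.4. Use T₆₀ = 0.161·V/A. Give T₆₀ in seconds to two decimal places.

0.47 s

Total absorption A = 42·0.11 + 42·0.16 + 6·0.11 + 103·0.4 = 53.20 m² sabins.
T₆₀ = 0.161·V/A = 0.161·156/53.20 = 0.472 s.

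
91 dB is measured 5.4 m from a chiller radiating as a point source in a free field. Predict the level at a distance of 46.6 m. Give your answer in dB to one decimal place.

72.3 dB

Point-source attenuation: ΔL = 20·log₁₀(r₂/r₁) = 20·log₁₀(46.6/5.4) = 18.720 dB.
L₂ = 91 − 20·log₁₀(46.6/5.4) = 91 − 18.720 = 72.28 dB.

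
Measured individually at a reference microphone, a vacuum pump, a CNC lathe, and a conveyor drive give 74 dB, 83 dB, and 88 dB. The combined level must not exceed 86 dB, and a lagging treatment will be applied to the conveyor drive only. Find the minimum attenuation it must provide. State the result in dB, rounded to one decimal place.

Fixed contribution from the other sources: Σ 10^(L/10) = 10^(74/10) + 10^(83/10) = 2.246e+08 (83.51 dB).
To meet 86 dB overall, the treated conveyor drive may contribute at most 10^(86/10) − 2.246e+08 = 1.735e+08, i.e. 82.39 dB.
So the conveyor drive must be reduced from 88 to 82.39 dB: IL = 5.61 dB.

5.6 dB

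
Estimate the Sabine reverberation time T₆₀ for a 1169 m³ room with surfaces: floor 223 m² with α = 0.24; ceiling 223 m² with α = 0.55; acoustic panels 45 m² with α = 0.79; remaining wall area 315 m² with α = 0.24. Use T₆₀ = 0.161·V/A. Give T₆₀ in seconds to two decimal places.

0.66 s

Total absorption A = 223·0.24 + 223·0.55 + 45·0.79 + 315·0.24 = 287.32 m² sabins.
T₆₀ = 0.161 × 1169 / 287.32 = 0.655 s.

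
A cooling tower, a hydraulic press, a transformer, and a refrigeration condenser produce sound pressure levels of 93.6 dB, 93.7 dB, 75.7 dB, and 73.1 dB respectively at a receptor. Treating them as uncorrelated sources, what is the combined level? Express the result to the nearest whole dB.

97 dB

For uncorrelated sources the intensities add, so convert each level to linear form, sum, and take 10·log₁₀ of the total.
Σ 10^(L/10) = 10^(93.6/10) + 10^(93.7/10) + 10^(75.7/10) + 10^(73.1/10) = 4.693e+09.
L_total = 10·log₁₀(4.693e+09) = 96.71 dB.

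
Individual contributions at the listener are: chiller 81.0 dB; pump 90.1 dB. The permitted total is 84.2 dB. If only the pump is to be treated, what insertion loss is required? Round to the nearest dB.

9 dB

The untreated sources together contribute 10^(81.0/10) = 1.259e+08, i.e. 81.00 dB.
To meet 84.2 dB overall, the treated pump may contribute at most 10^(84.2/10) − 1.259e+08 = 1.371e+08, i.e. 81.37 dB.
Required insertion loss = 90.1 − 81.37 = 8.73 dB.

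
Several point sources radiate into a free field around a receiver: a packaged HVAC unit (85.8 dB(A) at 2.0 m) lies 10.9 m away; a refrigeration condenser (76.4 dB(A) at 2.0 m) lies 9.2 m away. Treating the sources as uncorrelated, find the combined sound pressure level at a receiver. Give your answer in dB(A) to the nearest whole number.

First find each source's level at the receiver (point-source: −20·log₁₀(r/r_ref)), then combine on an intensity basis.
packaged HVAC unit: 85.8 − 20·log₁₀(10.9/2.0) = 85.8 − 14.73 = 71.07 dB(A).
refrigeration condenser: 76.4 − 20·log₁₀(9.2/2.0) = 76.4 − 13.26 = 63.14 dB(A).
Σ 10^(L/10) = 1.486e+07 → L_total = 10·log₁₀(1.486e+07) = 71.72 dB(A).

72 dB(A)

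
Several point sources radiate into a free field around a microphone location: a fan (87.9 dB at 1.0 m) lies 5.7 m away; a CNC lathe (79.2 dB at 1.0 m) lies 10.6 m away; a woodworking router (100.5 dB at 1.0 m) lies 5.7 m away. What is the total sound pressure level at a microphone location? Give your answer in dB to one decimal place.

Propagate each source to the receiver with L = L_ref − 20·log₁₀(r/r_ref), then add intensities.
fan: 87.9 − 20·log₁₀(5.7/1.0) = 87.9 − 15.12 = 72.78 dB.
CNC lathe: 79.2 − 20·log₁₀(10.6/1.0) = 79.2 − 20.51 = 58.69 dB.
woodworking router: 100.5 − 20·log₁₀(5.7/1.0) = 100.5 − 15.12 = 85.38 dB.
Σ 10^(L/10) = 3.651e+08 → L_total = 10·log₁₀(3.651e+08) = 85.62 dB.

85.6 dB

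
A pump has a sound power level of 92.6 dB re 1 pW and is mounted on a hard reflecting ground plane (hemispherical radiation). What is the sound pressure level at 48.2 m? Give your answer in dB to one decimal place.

51.0 dB

Free-field hemispherical radiation: L_p = L_w − 10·log₁₀(2π·r²), r = 48.2 m.
2π·r² = 1.46e+04 m², 10·log₁₀ of that is 41.643 dB.
L_p = 92.6 − 41.643 = 50.96 dB.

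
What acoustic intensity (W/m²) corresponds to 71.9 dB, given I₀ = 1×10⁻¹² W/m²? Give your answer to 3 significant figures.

1.55e-05 W/m²

L = 10·log₁₀(I/I₀) ⇒ I = I₀·10^(L/10) = 10⁻¹² × 10^7.19.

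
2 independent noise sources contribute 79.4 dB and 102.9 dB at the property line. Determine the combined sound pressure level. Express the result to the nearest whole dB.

For uncorrelated sources the intensities add, so convert each level to linear form, sum, and take 10·log₁₀ of the total.
Σ 10^(L/10) = 10^(79.4/10) + 10^(102.9/10) = 1.959e+10.
L_total = 10·log₁₀(1.959e+10) = 102.92 dB.

103 dB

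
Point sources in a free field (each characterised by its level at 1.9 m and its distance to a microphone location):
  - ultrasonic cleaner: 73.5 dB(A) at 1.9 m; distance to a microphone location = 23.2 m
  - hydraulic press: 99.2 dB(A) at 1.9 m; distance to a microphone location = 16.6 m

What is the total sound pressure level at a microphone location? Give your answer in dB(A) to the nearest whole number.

80 dB(A)

First find each source's level at the receiver (point-source: −20·log₁₀(r/r_ref)), then combine on an intensity basis.
ultrasonic cleaner: 73.5 − 20·log₁₀(23.2/1.9) = 73.5 − 21.73 = 51.77 dB(A).
hydraulic press: 99.2 − 20·log₁₀(16.6/1.9) = 99.2 − 18.83 = 80.37 dB(A).
Σ 10^(L/10) = 1.091e+08 → L_total = 10·log₁₀(1.091e+08) = 80.38 dB(A).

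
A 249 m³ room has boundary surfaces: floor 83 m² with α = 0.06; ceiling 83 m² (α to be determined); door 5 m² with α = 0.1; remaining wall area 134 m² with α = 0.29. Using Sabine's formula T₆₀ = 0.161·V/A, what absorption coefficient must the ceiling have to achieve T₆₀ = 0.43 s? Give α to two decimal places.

0.59

From T₆₀ = 0.161·V/A, the target T₆₀ = 0.43 s needs A = 0.161·249/0.43 = 93.23 m².
Absorption from the other surfaces = 83·0.06 + 5·0.1 + 134·0.29 = 44.34 m², so the ceiling must supply 48.89 m² over 83 m².
α = 48.89/83 = 0.589.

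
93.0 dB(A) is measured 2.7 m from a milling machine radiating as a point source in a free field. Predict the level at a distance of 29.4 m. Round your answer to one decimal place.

Spherical spreading from a point source gives a 20·log₁₀(r₂/r₁) drop.
L₂ = 93.0 − 20·log₁₀(29.4/2.7) = 93.0 − 20.740 = 72.26 dB(A).

72.3 dB(A)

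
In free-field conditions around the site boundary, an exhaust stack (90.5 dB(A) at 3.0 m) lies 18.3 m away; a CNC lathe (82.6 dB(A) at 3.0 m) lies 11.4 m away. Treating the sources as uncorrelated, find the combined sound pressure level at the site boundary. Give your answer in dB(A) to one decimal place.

76.3 dB(A)

Apply inverse-square spreading to bring every level to the receiver, then sum 10^(L/10).
exhaust stack: 90.5 − 20·log₁₀(18.3/3.0) = 90.5 − 15.71 = 74.79 dB(A).
CNC lathe: 82.6 − 20·log₁₀(11.4/3.0) = 82.6 − 11.60 = 71.00 dB(A).
Σ 10^(L/10) = 4.276e+07 → L_total = 10·log₁₀(4.276e+07) = 76.31 dB(A).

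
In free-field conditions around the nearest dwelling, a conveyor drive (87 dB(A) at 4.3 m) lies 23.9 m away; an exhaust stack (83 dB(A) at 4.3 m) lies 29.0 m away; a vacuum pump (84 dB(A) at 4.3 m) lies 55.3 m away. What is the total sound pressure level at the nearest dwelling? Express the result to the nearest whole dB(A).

Apply inverse-square spreading to bring every level to the receiver, then sum 10^(L/10).
conveyor drive: 87 − 20·log₁₀(23.9/4.3) = 87 − 14.90 = 72.10 dB(A).
exhaust stack: 83 − 20·log₁₀(29.0/4.3) = 83 − 16.58 = 66.42 dB(A).
vacuum pump: 84 − 20·log₁₀(55.3/4.3) = 84 − 22.19 = 61.81 dB(A).
Σ 10^(L/10) = 2.213e+07 → L_total = 10·log₁₀(2.213e+07) = 73.45 dB(A).

73 dB(A)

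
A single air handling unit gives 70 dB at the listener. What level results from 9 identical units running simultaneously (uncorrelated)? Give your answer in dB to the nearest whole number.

With 9 equal, uncorrelated contributions the intensity is 9× that of one unit, giving a rise of 10·log₁₀ 9.
L_total = 70 + 10·log₁₀(9) = 70 + 9.542 = 79.54 dB.

80 dB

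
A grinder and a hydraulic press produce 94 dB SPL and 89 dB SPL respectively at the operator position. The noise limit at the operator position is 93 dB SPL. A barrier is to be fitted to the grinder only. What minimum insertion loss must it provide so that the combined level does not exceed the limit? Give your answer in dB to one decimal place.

Everything except the grinder sums to 10^(89/10) = 7.943e+08 in linear terms, 89.00 dB SPL.
The limit corresponds to 10^(93/10) = 1.995e+09; subtracting the fixed part leaves 1.201e+09 for the grinder, i.e. 90.80 dB SPL.
So the grinder must be reduced from 94 to 90.80 dB SPL: IL = 3.20 dB.

3.2 dB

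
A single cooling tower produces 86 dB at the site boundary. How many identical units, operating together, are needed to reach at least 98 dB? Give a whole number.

16

The shortfall is 98 − 86 = 12.0 dB, and N units add 10·log₁₀ N, so need 10·log₁₀ N ≥ 12.0.
N ≥ 10^(12.0/10) = 15.849, so N = 16.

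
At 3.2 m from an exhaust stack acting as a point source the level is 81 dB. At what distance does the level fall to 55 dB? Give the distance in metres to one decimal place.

63.8 m

The 26.0 dB drop corresponds to a distance ratio of 10^(26.0/20) for a point source.
r₂ = 3.2·10^((81−55)/20) = 3.2·10^(26.0/20) = 63.85 m.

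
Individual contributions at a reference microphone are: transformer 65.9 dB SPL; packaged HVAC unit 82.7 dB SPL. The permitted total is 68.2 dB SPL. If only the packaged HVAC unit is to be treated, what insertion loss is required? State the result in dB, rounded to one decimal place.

Fixed contribution from the other source: Σ 10^(L/10) = 10^(65.9/10) = 3.890e+06 (65.90 dB SPL).
The limit corresponds to 10^(68.2/10) = 6.607e+06; subtracting the fixed part leaves 2.716e+06 for the packaged HVAC unit, i.e. 64.34 dB SPL.
Required insertion loss = 82.7 − 64.34 = 18.36 dB.

18.4 dB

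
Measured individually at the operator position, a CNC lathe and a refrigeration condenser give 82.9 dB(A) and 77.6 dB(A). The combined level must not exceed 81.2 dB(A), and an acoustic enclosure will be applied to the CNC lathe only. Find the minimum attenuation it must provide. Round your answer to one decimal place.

The untreated sources together contribute 10^(77.6/10) = 5.754e+07, i.e. 77.60 dB(A).
The limit corresponds to 10^(81.2/10) = 1.318e+08; subtracting the fixed part leaves 7.428e+07 for the CNC lathe, i.e. 78.71 dB(A).
Required insertion loss = 82.9 − 78.71 = 4.19 dB.

4.2 dB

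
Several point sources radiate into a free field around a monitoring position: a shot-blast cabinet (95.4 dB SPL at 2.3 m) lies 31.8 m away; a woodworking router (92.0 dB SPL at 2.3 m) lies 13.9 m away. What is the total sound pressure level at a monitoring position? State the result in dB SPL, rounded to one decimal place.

First find each source's level at the receiver (point-source: −20·log₁₀(r/r_ref)), then combine on an intensity basis.
shot-blast cabinet: 95.4 − 20·log₁₀(31.8/2.3) = 95.4 − 22.81 = 72.59 dB SPL.
woodworking router: 92.0 − 20·log₁₀(13.9/2.3) = 92.0 − 15.63 = 76.37 dB SPL.
Σ 10^(L/10) = 6.153e+07 → L_total = 10·log₁₀(6.153e+07) = 77.89 dB SPL.

77.9 dB SPL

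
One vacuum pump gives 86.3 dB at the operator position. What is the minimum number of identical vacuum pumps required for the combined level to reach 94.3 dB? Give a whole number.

7

The shortfall is 94.3 − 86.3 = 8.0 dB, and N units add 10·log₁₀ N, so need 10·log₁₀ N ≥ 8.0.
N ≥ 10^(8.0/10) = 6.310, so N = 7.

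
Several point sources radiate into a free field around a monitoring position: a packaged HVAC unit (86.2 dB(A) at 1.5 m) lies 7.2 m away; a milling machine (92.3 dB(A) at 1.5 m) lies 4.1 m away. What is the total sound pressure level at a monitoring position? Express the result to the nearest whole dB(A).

First find each source's level at the receiver (point-source: −20·log₁₀(r/r_ref)), then combine on an intensity basis.
packaged HVAC unit: 86.2 − 20·log₁₀(7.2/1.5) = 86.2 − 13.62 = 72.58 dB(A).
milling machine: 92.3 − 20·log₁₀(4.1/1.5) = 92.3 − 8.73 = 83.57 dB(A).
Σ 10^(L/10) = 2.454e+08 → L_total = 10·log₁₀(2.454e+08) = 83.90 dB(A).

84 dB(A)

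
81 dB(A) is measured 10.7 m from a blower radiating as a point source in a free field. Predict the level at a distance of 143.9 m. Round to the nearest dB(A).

Point-source attenuation: ΔL = 20·log₁₀(r₂/r₁) = 20·log₁₀(143.9/10.7) = 22.574 dB.
L₂ = 81 − 20·log₁₀(143.9/10.7) = 81 − 22.574 = 58.43 dB(A).

58 dB(A)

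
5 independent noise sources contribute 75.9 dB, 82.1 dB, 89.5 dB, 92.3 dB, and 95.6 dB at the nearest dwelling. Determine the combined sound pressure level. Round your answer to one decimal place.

Incoherent sources combine by intensity addition: L_total = 10·log₁₀(Σ 10^(L_i/10)).
Σ 10^(L/10) = 10^(75.9/10) + 10^(82.1/10) + 10^(89.5/10) + 10^(92.3/10) + 10^(95.6/10) = 6.421e+09.
L_total = 10·log₁₀(6.421e+09) = 98.08 dB.

98.1 dB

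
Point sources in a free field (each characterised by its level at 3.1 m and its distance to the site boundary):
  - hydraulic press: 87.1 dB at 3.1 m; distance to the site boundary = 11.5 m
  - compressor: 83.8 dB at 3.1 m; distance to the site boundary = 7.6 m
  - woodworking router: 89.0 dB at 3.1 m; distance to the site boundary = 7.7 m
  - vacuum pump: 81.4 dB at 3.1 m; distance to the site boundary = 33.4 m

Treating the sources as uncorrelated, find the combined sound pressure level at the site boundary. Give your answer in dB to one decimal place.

Apply inverse-square spreading to bring every level to the receiver, then sum 10^(L/10).
hydraulic press: 87.1 − 20·log₁₀(11.5/3.1) = 87.1 − 11.39 = 75.71 dB.
compressor: 83.8 − 20·log₁₀(7.6/3.1) = 83.8 − 7.79 = 76.01 dB.
woodworking router: 89.0 − 20·log₁₀(7.7/3.1) = 89.0 − 7.90 = 81.10 dB.
vacuum pump: 81.4 − 20·log₁₀(33.4/3.1) = 81.4 − 20.65 = 60.75 dB.
Σ 10^(L/10) = 2.071e+08 → L_total = 10·log₁₀(2.071e+08) = 83.16 dB.

83.2 dB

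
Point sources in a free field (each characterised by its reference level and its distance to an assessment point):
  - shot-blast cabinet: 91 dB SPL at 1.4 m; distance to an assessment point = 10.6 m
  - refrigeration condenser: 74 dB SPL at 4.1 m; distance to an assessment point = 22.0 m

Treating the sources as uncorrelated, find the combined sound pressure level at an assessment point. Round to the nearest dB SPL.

Apply inverse-square spreading to bring every level to the receiver, then sum 10^(L/10).
shot-blast cabinet: 91 − 20·log₁₀(10.6/1.4) = 91 − 17.58 = 73.42 dB SPL.
refrigeration condenser: 74 − 20·log₁₀(22.0/4.1) = 74 − 14.59 = 59.41 dB SPL.
Σ 10^(L/10) = 2.283e+07 → L_total = 10·log₁₀(2.283e+07) = 73.59 dB SPL.

74 dB SPL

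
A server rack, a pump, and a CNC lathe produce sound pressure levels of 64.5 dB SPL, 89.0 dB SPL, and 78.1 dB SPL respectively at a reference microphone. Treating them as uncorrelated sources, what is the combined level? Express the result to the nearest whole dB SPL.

For uncorrelated sources the intensities add, so convert each level to linear form, sum, and take 10·log₁₀ of the total.
Σ 10^(L/10) = 10^(64.5/10) + 10^(89.0/10) + 10^(78.1/10) = 8.617e+08.
L_total = 10·log₁₀(8.617e+08) = 89.35 dB SPL.

89 dB SPL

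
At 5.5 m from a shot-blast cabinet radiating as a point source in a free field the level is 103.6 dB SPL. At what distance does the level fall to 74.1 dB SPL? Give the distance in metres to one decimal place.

The 29.5 dB drop corresponds to a distance ratio of 10^(29.5/20) for a point source.
r₂ = 5.5·10^((103.6−74.1)/20) = 5.5·10^(29.5/20) = 164.20 m.

164.2 m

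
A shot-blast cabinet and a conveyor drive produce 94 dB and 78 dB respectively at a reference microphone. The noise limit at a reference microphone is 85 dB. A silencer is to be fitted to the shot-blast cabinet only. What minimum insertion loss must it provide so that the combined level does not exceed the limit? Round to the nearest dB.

Fixed contribution from the other source: Σ 10^(L/10) = 10^(78/10) = 6.310e+07 (78.00 dB).
To meet 85 dB overall, the treated shot-blast cabinet may contribute at most 10^(85/10) − 6.310e+07 = 2.531e+08, i.e. 84.03 dB.
So the shot-blast cabinet must be reduced from 94 to 84.03 dB: IL = 9.97 dB.

10 dB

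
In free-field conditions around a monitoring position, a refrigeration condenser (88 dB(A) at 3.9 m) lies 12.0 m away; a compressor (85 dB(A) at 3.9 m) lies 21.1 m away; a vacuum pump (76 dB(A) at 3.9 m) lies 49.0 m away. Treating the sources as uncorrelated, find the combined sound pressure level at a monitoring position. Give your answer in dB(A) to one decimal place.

78.9 dB(A)

Apply inverse-square spreading to bring every level to the receiver, then sum 10^(L/10).
refrigeration condenser: 88 − 20·log₁₀(12.0/3.9) = 88 − 9.76 = 78.24 dB(A).
compressor: 85 − 20·log₁₀(21.1/3.9) = 85 − 14.66 = 70.34 dB(A).
vacuum pump: 76 − 20·log₁₀(49.0/3.9) = 76 − 21.98 = 54.02 dB(A).
Σ 10^(L/10) = 7.770e+07 → L_total = 10·log₁₀(7.770e+07) = 78.90 dB(A).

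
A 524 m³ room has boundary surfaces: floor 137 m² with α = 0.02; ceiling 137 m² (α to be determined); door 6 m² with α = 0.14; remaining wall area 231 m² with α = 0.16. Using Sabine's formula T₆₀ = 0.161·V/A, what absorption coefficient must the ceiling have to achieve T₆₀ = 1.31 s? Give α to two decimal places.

A = 0.161·V/T₆₀ = 0.161·524/1.31 = 64.40 m² sabins.
Absorption from the other surfaces = 137·0.02 + 6·0.14 + 231·0.16 = 40.54 m², so the ceiling must supply 23.86 m² over 137 m².
α = 23.86/137 = 0.174.

0.17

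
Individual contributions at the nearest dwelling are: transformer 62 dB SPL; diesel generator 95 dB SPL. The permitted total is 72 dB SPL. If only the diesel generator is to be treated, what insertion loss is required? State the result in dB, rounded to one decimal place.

Fixed contribution from the other source: Σ 10^(L/10) = 10^(62/10) = 1.585e+06 (62.00 dB SPL).
The limit corresponds to 10^(72/10) = 1.585e+07; subtracting the fixed part leaves 1.426e+07 for the diesel generator, i.e. 71.54 dB SPL.
So the diesel generator must be reduced from 95 to 71.54 dB SPL: IL = 23.46 dB.

23.5 dB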